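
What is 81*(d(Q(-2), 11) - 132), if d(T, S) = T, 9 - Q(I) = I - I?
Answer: -9963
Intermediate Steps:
Q(I) = 9 (Q(I) = 9 - (I - I) = 9 - 1*0 = 9 + 0 = 9)
81*(d(Q(-2), 11) - 132) = 81*(9 - 132) = 81*(-123) = -9963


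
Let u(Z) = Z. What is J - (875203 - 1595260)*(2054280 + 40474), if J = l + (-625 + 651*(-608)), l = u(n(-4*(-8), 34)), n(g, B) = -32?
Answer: 1508341884513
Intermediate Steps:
l = -32
J = -396465 (J = -32 + (-625 + 651*(-608)) = -32 + (-625 - 395808) = -32 - 396433 = -396465)
J - (875203 - 1595260)*(2054280 + 40474) = -396465 - (875203 - 1595260)*(2054280 + 40474) = -396465 - (-720057)*2094754 = -396465 - 1*(-1508342280978) = -396465 + 1508342280978 = 1508341884513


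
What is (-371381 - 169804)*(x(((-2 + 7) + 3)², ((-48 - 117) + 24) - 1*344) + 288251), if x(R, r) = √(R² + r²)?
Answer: -155997117435 - 541185*√239321 ≈ -1.5626e+11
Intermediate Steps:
(-371381 - 169804)*(x(((-2 + 7) + 3)², ((-48 - 117) + 24) - 1*344) + 288251) = (-371381 - 169804)*(√((((-2 + 7) + 3)²)² + (((-48 - 117) + 24) - 1*344)²) + 288251) = -541185*(√(((5 + 3)²)² + ((-165 + 24) - 344)²) + 288251) = -541185*(√((8²)² + (-141 - 344)²) + 288251) = -541185*(√(64² + (-485)²) + 288251) = -541185*(√(4096 + 235225) + 288251) = -541185*(√239321 + 288251) = -541185*(288251 + √239321) = -155997117435 - 541185*√239321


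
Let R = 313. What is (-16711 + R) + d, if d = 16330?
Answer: -68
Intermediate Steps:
(-16711 + R) + d = (-16711 + 313) + 16330 = -16398 + 16330 = -68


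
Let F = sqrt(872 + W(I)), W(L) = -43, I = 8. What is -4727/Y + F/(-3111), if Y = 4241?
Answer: -4727/4241 - sqrt(829)/3111 ≈ -1.1238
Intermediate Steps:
F = sqrt(829) (F = sqrt(872 - 43) = sqrt(829) ≈ 28.792)
-4727/Y + F/(-3111) = -4727/4241 + sqrt(829)/(-3111) = -4727*1/4241 + sqrt(829)*(-1/3111) = -4727/4241 - sqrt(829)/3111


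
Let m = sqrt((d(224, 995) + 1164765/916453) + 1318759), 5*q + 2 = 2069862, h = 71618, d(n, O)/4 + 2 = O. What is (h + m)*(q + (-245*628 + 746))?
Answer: 18682128244 + 521716*sqrt(277736112497665081)/916453 ≈ 1.8982e+10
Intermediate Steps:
d(n, O) = -8 + 4*O
q = 413972 (q = -2/5 + (1/5)*2069862 = -2/5 + 2069862/5 = 413972)
m = 2*sqrt(277736112497665081)/916453 (m = sqrt(((-8 + 4*995) + 1164765/916453) + 1318759) = sqrt(((-8 + 3980) + 1164765*(1/916453)) + 1318759) = sqrt((3972 + 1164765/916453) + 1318759) = sqrt(3641316081/916453 + 1318759) = sqrt(1212221957908/916453) = 2*sqrt(277736112497665081)/916453 ≈ 1150.1)
(h + m)*(q + (-245*628 + 746)) = (71618 + 2*sqrt(277736112497665081)/916453)*(413972 + (-245*628 + 746)) = (71618 + 2*sqrt(277736112497665081)/916453)*(413972 + (-153860 + 746)) = (71618 + 2*sqrt(277736112497665081)/916453)*(413972 - 153114) = (71618 + 2*sqrt(277736112497665081)/916453)*260858 = 18682128244 + 521716*sqrt(277736112497665081)/916453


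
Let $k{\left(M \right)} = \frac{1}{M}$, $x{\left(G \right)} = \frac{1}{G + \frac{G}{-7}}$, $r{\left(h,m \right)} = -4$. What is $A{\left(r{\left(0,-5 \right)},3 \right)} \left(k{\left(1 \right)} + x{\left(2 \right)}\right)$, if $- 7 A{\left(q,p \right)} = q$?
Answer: $\frac{19}{21} \approx 0.90476$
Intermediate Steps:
$A{\left(q,p \right)} = - \frac{q}{7}$
$x{\left(G \right)} = \frac{7}{6 G}$ ($x{\left(G \right)} = \frac{1}{G + G \left(- \frac{1}{7}\right)} = \frac{1}{G - \frac{G}{7}} = \frac{1}{\frac{6}{7} G} = \frac{7}{6 G}$)
$A{\left(r{\left(0,-5 \right)},3 \right)} \left(k{\left(1 \right)} + x{\left(2 \right)}\right) = \left(- \frac{1}{7}\right) \left(-4\right) \left(1^{-1} + \frac{7}{6 \cdot 2}\right) = \frac{4 \left(1 + \frac{7}{6} \cdot \frac{1}{2}\right)}{7} = \frac{4 \left(1 + \frac{7}{12}\right)}{7} = \frac{4}{7} \cdot \frac{19}{12} = \frac{19}{21}$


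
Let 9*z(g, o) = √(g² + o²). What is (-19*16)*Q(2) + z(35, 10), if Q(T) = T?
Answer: -608 + 5*√53/9 ≈ -603.96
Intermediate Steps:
z(g, o) = √(g² + o²)/9
(-19*16)*Q(2) + z(35, 10) = -19*16*2 + √(35² + 10²)/9 = -304*2 + √(1225 + 100)/9 = -608 + √1325/9 = -608 + (5*√53)/9 = -608 + 5*√53/9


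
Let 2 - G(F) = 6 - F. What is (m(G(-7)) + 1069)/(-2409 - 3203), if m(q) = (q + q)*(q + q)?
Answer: -1553/5612 ≈ -0.27673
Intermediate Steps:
G(F) = -4 + F (G(F) = 2 - (6 - F) = 2 + (-6 + F) = -4 + F)
m(q) = 4*q² (m(q) = (2*q)*(2*q) = 4*q²)
(m(G(-7)) + 1069)/(-2409 - 3203) = (4*(-4 - 7)² + 1069)/(-2409 - 3203) = (4*(-11)² + 1069)/(-5612) = (4*121 + 1069)*(-1/5612) = (484 + 1069)*(-1/5612) = 1553*(-1/5612) = -1553/5612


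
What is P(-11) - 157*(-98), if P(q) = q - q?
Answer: 15386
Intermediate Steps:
P(q) = 0
P(-11) - 157*(-98) = 0 - 157*(-98) = 0 + 15386 = 15386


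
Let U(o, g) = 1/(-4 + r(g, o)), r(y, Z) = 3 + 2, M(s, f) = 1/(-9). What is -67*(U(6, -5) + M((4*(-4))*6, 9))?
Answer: -536/9 ≈ -59.556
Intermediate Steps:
M(s, f) = -1/9
r(y, Z) = 5
U(o, g) = 1 (U(o, g) = 1/(-4 + 5) = 1/1 = 1)
-67*(U(6, -5) + M((4*(-4))*6, 9)) = -67*(1 - 1/9) = -67*8/9 = -536/9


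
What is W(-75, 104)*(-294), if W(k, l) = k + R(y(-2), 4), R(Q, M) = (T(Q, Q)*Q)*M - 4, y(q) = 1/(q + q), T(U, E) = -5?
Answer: 21756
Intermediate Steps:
y(q) = 1/(2*q)
R(Q, M) = -4 - 5*M*Q (R(Q, M) = (-5*Q)*M - 4 = -5*M*Q - 4 = -4 - 5*M*Q)
W(k, l) = 1 + k (W(k, l) = k + (-4 - 5*4*(½)/(-2)) = k + (-4 - 5*4*(½)*(-½)) = k + (-4 - 5*4*(-¼)) = k + (-4 + 5) = k + 1 = 1 + k)
W(-75, 104)*(-294) = (1 - 75)*(-294) = -74*(-294) = 21756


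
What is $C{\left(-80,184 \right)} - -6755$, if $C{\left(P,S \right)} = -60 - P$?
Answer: $6775$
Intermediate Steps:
$C{\left(-80,184 \right)} - -6755 = \left(-60 - -80\right) - -6755 = \left(-60 + 80\right) + 6755 = 20 + 6755 = 6775$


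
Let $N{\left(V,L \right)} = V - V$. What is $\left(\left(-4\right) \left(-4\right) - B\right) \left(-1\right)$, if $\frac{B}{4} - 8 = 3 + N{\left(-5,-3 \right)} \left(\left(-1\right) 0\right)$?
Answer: $28$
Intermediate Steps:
$N{\left(V,L \right)} = 0$
$B = 44$ ($B = 32 + 4 \left(3 + 0 \left(\left(-1\right) 0\right)\right) = 32 + 4 \left(3 + 0 \cdot 0\right) = 32 + 4 \left(3 + 0\right) = 32 + 4 \cdot 3 = 32 + 12 = 44$)
$\left(\left(-4\right) \left(-4\right) - B\right) \left(-1\right) = \left(\left(-4\right) \left(-4\right) - 44\right) \left(-1\right) = \left(16 - 44\right) \left(-1\right) = \left(-28\right) \left(-1\right) = 28$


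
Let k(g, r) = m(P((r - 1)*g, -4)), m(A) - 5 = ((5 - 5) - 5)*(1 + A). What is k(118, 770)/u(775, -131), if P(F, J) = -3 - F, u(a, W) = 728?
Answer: 453725/728 ≈ 623.25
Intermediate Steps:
m(A) = -5*A (m(A) = 5 + ((5 - 5) - 5)*(1 + A) = 5 + (0 - 5)*(1 + A) = 5 - 5*(1 + A) = 5 + (-5 - 5*A) = -5*A)
k(g, r) = 15 + 5*g*(-1 + r) (k(g, r) = -5*(-3 - (r - 1)*g) = -5*(-3 - (-1 + r)*g) = -5*(-3 - g*(-1 + r)) = 15 + 5*g*(-1 + r))
k(118, 770)/u(775, -131) = (15 + 5*118*(-1 + 770))/728 = (15 + 5*118*769)*(1/728) = (15 + 453710)*(1/728) = 453725*(1/728) = 453725/728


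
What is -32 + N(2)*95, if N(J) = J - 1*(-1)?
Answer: 253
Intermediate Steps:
N(J) = 1 + J (N(J) = J + 1 = 1 + J)
-32 + N(2)*95 = -32 + (1 + 2)*95 = -32 + 3*95 = -32 + 285 = 253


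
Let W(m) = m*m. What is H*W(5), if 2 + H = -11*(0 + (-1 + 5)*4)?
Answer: -4450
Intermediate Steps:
W(m) = m**2
H = -178 (H = -2 - 11*(0 + (-1 + 5)*4) = -2 - 11*(0 + 4*4) = -2 - 11*(0 + 16) = -2 - 11*16 = -2 - 176 = -178)
H*W(5) = -178*5**2 = -178*25 = -4450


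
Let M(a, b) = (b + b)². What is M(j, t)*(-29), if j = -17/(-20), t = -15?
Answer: -26100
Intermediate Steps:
j = 17/20 (j = -17*(-1/20) = 17/20 ≈ 0.85000)
M(a, b) = 4*b² (M(a, b) = (2*b)² = 4*b²)
M(j, t)*(-29) = (4*(-15)²)*(-29) = (4*225)*(-29) = 900*(-29) = -26100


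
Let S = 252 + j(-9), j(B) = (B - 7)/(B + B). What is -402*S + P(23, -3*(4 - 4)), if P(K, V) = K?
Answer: -304915/3 ≈ -1.0164e+5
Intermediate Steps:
j(B) = (-7 + B)/(2*B) (j(B) = (-7 + B)/((2*B)) = (-7 + B)*(1/(2*B)) = (-7 + B)/(2*B))
S = 2276/9 (S = 252 + (½)*(-7 - 9)/(-9) = 252 + (½)*(-⅑)*(-16) = 252 + 8/9 = 2276/9 ≈ 252.89)
-402*S + P(23, -3*(4 - 4)) = -402*2276/9 + 23 = -304984/3 + 23 = -304915/3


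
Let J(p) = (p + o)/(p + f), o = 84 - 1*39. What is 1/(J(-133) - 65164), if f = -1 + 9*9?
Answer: -53/3453604 ≈ -1.5346e-5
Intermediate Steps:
f = 80 (f = -1 + 81 = 80)
o = 45 (o = 84 - 39 = 45)
J(p) = (45 + p)/(80 + p) (J(p) = (p + 45)/(p + 80) = (45 + p)/(80 + p))
1/(J(-133) - 65164) = 1/((45 - 133)/(80 - 133) - 65164) = 1/(-88/(-53) - 65164) = 1/(-1/53*(-88) - 65164) = 1/(88/53 - 65164) = 1/(-3453604/53) = -53/3453604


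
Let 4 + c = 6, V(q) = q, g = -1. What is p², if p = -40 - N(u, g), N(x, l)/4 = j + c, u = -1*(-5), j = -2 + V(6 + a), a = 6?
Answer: 7744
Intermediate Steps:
c = 2 (c = -4 + 6 = 2)
j = 10 (j = -2 + (6 + 6) = -2 + 12 = 10)
u = 5
N(x, l) = 48 (N(x, l) = 4*(10 + 2) = 4*12 = 48)
p = -88 (p = -40 - 1*48 = -40 - 48 = -88)
p² = (-88)² = 7744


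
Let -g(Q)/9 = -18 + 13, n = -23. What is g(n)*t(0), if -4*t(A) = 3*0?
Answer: 0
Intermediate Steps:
t(A) = 0 (t(A) = -3*0/4 = -¼*0 = 0)
g(Q) = 45 (g(Q) = -9*(-18 + 13) = -9*(-5) = 45)
g(n)*t(0) = 45*0 = 0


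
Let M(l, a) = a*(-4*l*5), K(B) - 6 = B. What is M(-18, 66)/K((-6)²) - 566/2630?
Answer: 5205419/9205 ≈ 565.50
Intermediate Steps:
K(B) = 6 + B
M(l, a) = -20*a*l (M(l, a) = a*(-20*l) = -20*a*l)
M(-18, 66)/K((-6)²) - 566/2630 = (-20*66*(-18))/(6 + (-6)²) - 566/2630 = 23760/(6 + 36) - 566*1/2630 = 23760/42 - 283/1315 = 23760*(1/42) - 283/1315 = 3960/7 - 283/1315 = 5205419/9205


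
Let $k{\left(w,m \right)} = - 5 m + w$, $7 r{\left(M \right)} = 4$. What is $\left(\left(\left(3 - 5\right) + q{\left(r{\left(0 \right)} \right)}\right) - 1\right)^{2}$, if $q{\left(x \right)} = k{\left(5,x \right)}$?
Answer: $\frac{36}{49} \approx 0.73469$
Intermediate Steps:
$r{\left(M \right)} = \frac{4}{7}$ ($r{\left(M \right)} = \frac{1}{7} \cdot 4 = \frac{4}{7}$)
$k{\left(w,m \right)} = w - 5 m$
$q{\left(x \right)} = 5 - 5 x$
$\left(\left(\left(3 - 5\right) + q{\left(r{\left(0 \right)} \right)}\right) - 1\right)^{2} = \left(\left(\left(3 - 5\right) + \left(5 - \frac{20}{7}\right)\right) - 1\right)^{2} = \left(\left(-2 + \left(5 - \frac{20}{7}\right)\right) - 1\right)^{2} = \left(\left(-2 + \frac{15}{7}\right) - 1\right)^{2} = \left(\frac{1}{7} - 1\right)^{2} = \left(- \frac{6}{7}\right)^{2} = \frac{36}{49}$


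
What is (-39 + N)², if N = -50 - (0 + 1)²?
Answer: 8100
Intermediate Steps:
N = -51 (N = -50 - 1*1² = -50 - 1*1 = -50 - 1 = -51)
(-39 + N)² = (-39 - 51)² = (-90)² = 8100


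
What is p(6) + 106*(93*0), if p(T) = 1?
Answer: 1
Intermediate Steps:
p(6) + 106*(93*0) = 1 + 106*(93*0) = 1 + 106*0 = 1 + 0 = 1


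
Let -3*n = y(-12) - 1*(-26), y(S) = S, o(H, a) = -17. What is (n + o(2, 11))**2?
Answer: 4225/9 ≈ 469.44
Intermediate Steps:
n = -14/3 (n = -(-12 - 1*(-26))/3 = -(-12 + 26)/3 = -1/3*14 = -14/3 ≈ -4.6667)
(n + o(2, 11))**2 = (-14/3 - 17)**2 = (-65/3)**2 = 4225/9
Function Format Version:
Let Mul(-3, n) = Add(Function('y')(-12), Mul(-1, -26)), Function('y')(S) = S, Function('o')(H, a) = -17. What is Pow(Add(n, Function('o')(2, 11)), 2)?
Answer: Rational(4225, 9) ≈ 469.44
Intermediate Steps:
n = Rational(-14, 3) (n = Mul(Rational(-1, 3), Add(-12, Mul(-1, -26))) = Mul(Rational(-1, 3), Add(-12, 26)) = Mul(Rational(-1, 3), 14) = Rational(-14, 3) ≈ -4.6667)
Pow(Add(n, Function('o')(2, 11)), 2) = Pow(Add(Rational(-14, 3), -17), 2) = Pow(Rational(-65, 3), 2) = Rational(4225, 9)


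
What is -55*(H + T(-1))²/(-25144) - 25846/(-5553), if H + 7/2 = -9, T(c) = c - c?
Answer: 2790371671/558498528 ≈ 4.9962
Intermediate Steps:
T(c) = 0
H = -25/2 (H = -7/2 - 9 = -25/2 ≈ -12.500)
-55*(H + T(-1))²/(-25144) - 25846/(-5553) = -55*(-25/2 + 0)²/(-25144) - 25846/(-5553) = -55*(-25/2)²*(-1/25144) - 25846*(-1/5553) = -55*625/4*(-1/25144) + 25846/5553 = -34375/4*(-1/25144) + 25846/5553 = 34375/100576 + 25846/5553 = 2790371671/558498528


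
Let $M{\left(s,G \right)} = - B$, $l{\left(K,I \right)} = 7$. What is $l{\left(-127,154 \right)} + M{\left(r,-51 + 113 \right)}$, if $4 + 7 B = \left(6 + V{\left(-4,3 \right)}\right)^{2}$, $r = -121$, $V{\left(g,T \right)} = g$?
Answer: $7$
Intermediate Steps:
$B = 0$ ($B = - \frac{4}{7} + \frac{\left(6 - 4\right)^{2}}{7} = - \frac{4}{7} + \frac{2^{2}}{7} = - \frac{4}{7} + \frac{1}{7} \cdot 4 = - \frac{4}{7} + \frac{4}{7} = 0$)
$M{\left(s,G \right)} = 0$ ($M{\left(s,G \right)} = \left(-1\right) 0 = 0$)
$l{\left(-127,154 \right)} + M{\left(r,-51 + 113 \right)} = 7 + 0 = 7$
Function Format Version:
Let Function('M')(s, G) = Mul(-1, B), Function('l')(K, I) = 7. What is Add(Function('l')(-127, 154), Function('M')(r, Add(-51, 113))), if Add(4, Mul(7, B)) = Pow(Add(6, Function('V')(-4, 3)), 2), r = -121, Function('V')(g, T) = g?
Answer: 7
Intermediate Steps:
B = 0 (B = Add(Rational(-4, 7), Mul(Rational(1, 7), Pow(Add(6, -4), 2))) = Add(Rational(-4, 7), Mul(Rational(1, 7), Pow(2, 2))) = Add(Rational(-4, 7), Mul(Rational(1, 7), 4)) = Add(Rational(-4, 7), Rational(4, 7)) = 0)
Function('M')(s, G) = 0 (Function('M')(s, G) = Mul(-1, 0) = 0)
Add(Function('l')(-127, 154), Function('M')(r, Add(-51, 113))) = Add(7, 0) = 7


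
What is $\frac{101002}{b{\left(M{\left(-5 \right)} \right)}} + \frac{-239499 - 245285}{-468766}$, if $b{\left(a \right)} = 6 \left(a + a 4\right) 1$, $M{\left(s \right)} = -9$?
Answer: $- \frac{11803852963}{31641705} \approx -373.05$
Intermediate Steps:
$b{\left(a \right)} = 30 a$ ($b{\left(a \right)} = 6 \left(a + 4 a\right) 1 = 6 \cdot 5 a 1 = 30 a 1 = 30 a$)
$\frac{101002}{b{\left(M{\left(-5 \right)} \right)}} + \frac{-239499 - 245285}{-468766} = \frac{101002}{30 \left(-9\right)} + \frac{-239499 - 245285}{-468766} = \frac{101002}{-270} - - \frac{242392}{234383} = 101002 \left(- \frac{1}{270}\right) + \frac{242392}{234383} = - \frac{50501}{135} + \frac{242392}{234383} = - \frac{11803852963}{31641705}$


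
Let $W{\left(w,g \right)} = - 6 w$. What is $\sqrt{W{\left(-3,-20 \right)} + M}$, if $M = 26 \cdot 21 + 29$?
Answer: $\sqrt{593} \approx 24.352$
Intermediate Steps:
$M = 575$ ($M = 546 + 29 = 575$)
$\sqrt{W{\left(-3,-20 \right)} + M} = \sqrt{\left(-6\right) \left(-3\right) + 575} = \sqrt{18 + 575} = \sqrt{593}$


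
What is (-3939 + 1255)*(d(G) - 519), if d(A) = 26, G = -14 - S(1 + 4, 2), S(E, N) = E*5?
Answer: 1323212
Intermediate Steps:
S(E, N) = 5*E
G = -39 (G = -14 - 5*(1 + 4) = -14 - 5*5 = -14 - 1*25 = -14 - 25 = -39)
(-3939 + 1255)*(d(G) - 519) = (-3939 + 1255)*(26 - 519) = -2684*(-493) = 1323212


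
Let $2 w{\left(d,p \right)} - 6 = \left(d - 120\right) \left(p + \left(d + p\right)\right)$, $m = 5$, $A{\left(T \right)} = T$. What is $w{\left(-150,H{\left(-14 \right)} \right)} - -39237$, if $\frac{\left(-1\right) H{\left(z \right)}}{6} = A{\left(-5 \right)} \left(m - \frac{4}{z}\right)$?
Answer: $\frac{116730}{7} \approx 16676.0$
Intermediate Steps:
$H{\left(z \right)} = 150 - \frac{120}{z}$ ($H{\left(z \right)} = - 6 \left(- 5 \left(5 - \frac{4}{z}\right)\right) = - 6 \left(-25 + \frac{20}{z}\right) = 150 - \frac{120}{z}$)
$w{\left(d,p \right)} = 3 + \frac{\left(-120 + d\right) \left(d + 2 p\right)}{2}$ ($w{\left(d,p \right)} = 3 + \frac{\left(d - 120\right) \left(p + \left(d + p\right)\right)}{2} = 3 + \frac{\left(-120 + d\right) \left(d + 2 p\right)}{2}$)
$w{\left(-150,H{\left(-14 \right)} \right)} - -39237 = \left(3 + \frac{\left(-150\right)^{2}}{2} - 120 \left(150 - \frac{120}{-14}\right) - -9000 - 150 \left(150 - \frac{120}{-14}\right)\right) - -39237 = \left(3 + \frac{1}{2} \cdot 22500 - 120 \left(150 - - \frac{60}{7}\right) + 9000 - 150 \left(150 - - \frac{60}{7}\right)\right) + 39237 = \left(3 + 11250 - 120 \left(150 + \frac{60}{7}\right) + 9000 - 150 \left(150 + \frac{60}{7}\right)\right) + 39237 = \left(3 + 11250 - \frac{133200}{7} + 9000 - \frac{166500}{7}\right) + 39237 = - \frac{157929}{7} + 39237 = \frac{116730}{7}$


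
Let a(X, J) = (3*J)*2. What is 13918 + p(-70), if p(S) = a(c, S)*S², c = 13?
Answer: -2044082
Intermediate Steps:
a(X, J) = 6*J
p(S) = 6*S³ (p(S) = (6*S)*S² = 6*S³)
13918 + p(-70) = 13918 + 6*(-70)³ = 13918 + 6*(-343000) = 13918 - 2058000 = -2044082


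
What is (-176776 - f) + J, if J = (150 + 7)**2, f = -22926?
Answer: -129201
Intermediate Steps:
J = 24649 (J = 157**2 = 24649)
(-176776 - f) + J = (-176776 - 1*(-22926)) + 24649 = (-176776 + 22926) + 24649 = -153850 + 24649 = -129201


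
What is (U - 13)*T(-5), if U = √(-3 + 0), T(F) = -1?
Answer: 13 - I*√3 ≈ 13.0 - 1.732*I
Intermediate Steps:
U = I*√3 (U = √(-3) = I*√3 ≈ 1.732*I)
(U - 13)*T(-5) = (I*√3 - 13)*(-1) = (-13 + I*√3)*(-1) = 13 - I*√3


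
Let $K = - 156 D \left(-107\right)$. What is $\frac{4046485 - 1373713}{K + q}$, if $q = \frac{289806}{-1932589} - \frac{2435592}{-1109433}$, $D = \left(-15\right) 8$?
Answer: $- \frac{955105279398026094}{715778272625437465} \approx -1.3344$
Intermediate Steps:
$D = -120$
$q = \frac{1461825989230}{714692670679}$ ($q = 289806 \left(- \frac{1}{1932589}\right) - - \frac{811864}{369811} = - \frac{289806}{1932589} + \frac{811864}{369811} = \frac{1461825989230}{714692670679} \approx 2.0454$)
$K = -2003040$ ($K = \left(-156\right) \left(-120\right) \left(-107\right) = 18720 \left(-107\right) = -2003040$)
$\frac{4046485 - 1373713}{K + q} = \frac{4046485 - 1373713}{-2003040 + \frac{1461825989230}{714692670679}} = \frac{2672772}{- \frac{1431556545250874930}{714692670679}} = 2672772 \left(- \frac{714692670679}{1431556545250874930}\right) = - \frac{955105279398026094}{715778272625437465}$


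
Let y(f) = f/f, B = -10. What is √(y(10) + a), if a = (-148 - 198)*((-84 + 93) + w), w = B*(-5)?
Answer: I*√20413 ≈ 142.87*I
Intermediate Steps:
w = 50 (w = -10*(-5) = 50)
y(f) = 1
a = -20414 (a = (-148 - 198)*((-84 + 93) + 50) = -346*(9 + 50) = -346*59 = -20414)
√(y(10) + a) = √(1 - 20414) = √(-20413) = I*√20413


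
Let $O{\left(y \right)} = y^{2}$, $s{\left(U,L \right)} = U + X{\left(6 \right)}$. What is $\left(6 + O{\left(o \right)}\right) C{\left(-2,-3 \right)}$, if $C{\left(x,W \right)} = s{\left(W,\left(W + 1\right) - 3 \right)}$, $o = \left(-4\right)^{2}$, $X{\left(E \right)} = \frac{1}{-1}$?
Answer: $-1048$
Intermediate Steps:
$X{\left(E \right)} = -1$
$s{\left(U,L \right)} = -1 + U$ ($s{\left(U,L \right)} = U - 1 = -1 + U$)
$o = 16$
$C{\left(x,W \right)} = -1 + W$
$\left(6 + O{\left(o \right)}\right) C{\left(-2,-3 \right)} = \left(6 + 16^{2}\right) \left(-1 - 3\right) = \left(6 + 256\right) \left(-4\right) = 262 \left(-4\right) = -1048$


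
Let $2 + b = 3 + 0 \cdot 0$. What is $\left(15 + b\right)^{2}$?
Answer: $256$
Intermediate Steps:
$b = 1$ ($b = -2 + \left(3 + 0 \cdot 0\right) = -2 + \left(3 + 0\right) = -2 + 3 = 1$)
$\left(15 + b\right)^{2} = \left(15 + 1\right)^{2} = 16^{2} = 256$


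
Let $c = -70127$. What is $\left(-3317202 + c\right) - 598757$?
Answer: $-3986086$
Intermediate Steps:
$\left(-3317202 + c\right) - 598757 = \left(-3317202 - 70127\right) - 598757 = -3387329 - 598757 = -3986086$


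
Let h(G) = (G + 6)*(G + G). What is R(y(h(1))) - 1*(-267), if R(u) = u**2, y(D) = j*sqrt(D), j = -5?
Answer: 617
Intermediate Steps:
h(G) = 2*G*(6 + G) (h(G) = (6 + G)*(2*G) = 2*G*(6 + G))
y(D) = -5*sqrt(D)
R(y(h(1))) - 1*(-267) = (-5*sqrt(2)*sqrt(6 + 1))**2 - 1*(-267) = (-5*sqrt(14))**2 + 267 = 350 + 267 = 617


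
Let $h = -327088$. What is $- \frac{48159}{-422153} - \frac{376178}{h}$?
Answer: $\frac{87278451113}{69040590232} \approx 1.2642$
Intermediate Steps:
$- \frac{48159}{-422153} - \frac{376178}{h} = - \frac{48159}{-422153} - \frac{376178}{-327088} = \left(-48159\right) \left(- \frac{1}{422153}\right) - - \frac{188089}{163544} = \frac{48159}{422153} + \frac{188089}{163544} = \frac{87278451113}{69040590232}$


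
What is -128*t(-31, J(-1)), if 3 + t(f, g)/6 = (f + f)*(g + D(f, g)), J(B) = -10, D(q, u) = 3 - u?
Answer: 145152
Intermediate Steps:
t(f, g) = -18 + 36*f (t(f, g) = -18 + 6*((f + f)*(g + (3 - g))) = -18 + 6*((2*f)*3) = -18 + 6*(6*f) = -18 + 36*f)
-128*t(-31, J(-1)) = -128*(-18 + 36*(-31)) = -128*(-18 - 1116) = -128*(-1134) = 145152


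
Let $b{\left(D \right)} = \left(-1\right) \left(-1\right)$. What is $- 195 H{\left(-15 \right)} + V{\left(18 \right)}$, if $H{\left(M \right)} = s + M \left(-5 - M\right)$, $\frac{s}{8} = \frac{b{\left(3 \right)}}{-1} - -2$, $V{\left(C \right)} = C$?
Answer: $27708$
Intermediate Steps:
$b{\left(D \right)} = 1$
$s = 8$ ($s = 8 \left(1 \frac{1}{-1} - -2\right) = 8 \left(1 \left(-1\right) + 2\right) = 8 \left(-1 + 2\right) = 8 \cdot 1 = 8$)
$H{\left(M \right)} = 8 + M \left(-5 - M\right)$
$- 195 H{\left(-15 \right)} + V{\left(18 \right)} = - 195 \left(8 - \left(-15\right)^{2} - -75\right) + 18 = - 195 \left(8 - 225 + 75\right) + 18 = \left(-195\right) \left(-142\right) + 18 = 27690 + 18 = 27708$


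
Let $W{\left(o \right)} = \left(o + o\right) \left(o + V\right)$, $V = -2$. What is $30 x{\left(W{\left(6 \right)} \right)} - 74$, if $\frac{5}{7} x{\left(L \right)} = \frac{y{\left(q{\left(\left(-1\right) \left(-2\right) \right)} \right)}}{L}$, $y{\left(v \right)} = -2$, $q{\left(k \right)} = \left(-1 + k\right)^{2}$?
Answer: $- \frac{303}{4} \approx -75.75$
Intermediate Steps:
$W{\left(o \right)} = 2 o \left(-2 + o\right)$ ($W{\left(o \right)} = \left(o + o\right) \left(o - 2\right) = 2 o \left(-2 + o\right)$)
$x{\left(L \right)} = - \frac{14}{5 L}$ ($x{\left(L \right)} = \frac{7 \left(- \frac{2}{L}\right)}{5} = - \frac{14}{5 L}$)
$30 x{\left(W{\left(6 \right)} \right)} - 74 = 30 \left(- \frac{14}{5 \cdot 2 \cdot 6 \left(-2 + 6\right)}\right) - 74 = 30 \left(- \frac{14}{5 \cdot 2 \cdot 6 \cdot 4}\right) - 74 = 30 \left(- \frac{14}{5 \cdot 48}\right) - 74 = 30 \left(\left(- \frac{14}{5}\right) \frac{1}{48}\right) - 74 = 30 \left(- \frac{7}{120}\right) - 74 = - \frac{7}{4} - 74 = - \frac{303}{4}$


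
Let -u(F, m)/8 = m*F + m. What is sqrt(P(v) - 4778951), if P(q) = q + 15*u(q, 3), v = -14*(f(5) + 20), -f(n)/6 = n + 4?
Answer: I*sqrt(4950195) ≈ 2224.9*I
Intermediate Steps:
f(n) = -24 - 6*n (f(n) = -6*(n + 4) = -6*(4 + n) = -24 - 6*n)
u(F, m) = -8*m - 8*F*m (u(F, m) = -8*(m*F + m) = -8*(F*m + m) = -8*(m + F*m) = -8*m - 8*F*m)
v = 476 (v = -14*((-24 - 6*5) + 20) = -14*((-24 - 30) + 20) = -14*(-54 + 20) = -14*(-34) = 476)
P(q) = -360 - 359*q (P(q) = q + 15*(-8*3*(1 + q)) = q + 15*(-24 - 24*q) = q + (-360 - 360*q) = -360 - 359*q)
sqrt(P(v) - 4778951) = sqrt((-360 - 359*476) - 4778951) = sqrt((-360 - 170884) - 4778951) = sqrt(-171244 - 4778951) = sqrt(-4950195) = I*sqrt(4950195)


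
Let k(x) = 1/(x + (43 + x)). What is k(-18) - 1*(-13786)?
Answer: 96503/7 ≈ 13786.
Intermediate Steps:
k(x) = 1/(43 + 2*x)
k(-18) - 1*(-13786) = 1/(43 + 2*(-18)) - 1*(-13786) = 1/(43 - 36) + 13786 = 1/7 + 13786 = 96503/7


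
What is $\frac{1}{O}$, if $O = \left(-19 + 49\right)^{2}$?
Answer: $\frac{1}{900} \approx 0.0011111$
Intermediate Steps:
$O = 900$ ($O = 30^{2} = 900$)
$\frac{1}{O} = \frac{1}{900}$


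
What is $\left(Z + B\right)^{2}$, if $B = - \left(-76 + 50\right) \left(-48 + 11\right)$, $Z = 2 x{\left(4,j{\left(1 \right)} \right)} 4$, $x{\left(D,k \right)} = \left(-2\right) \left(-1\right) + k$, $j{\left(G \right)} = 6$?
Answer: $806404$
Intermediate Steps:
$x{\left(D,k \right)} = 2 + k$
$Z = 64$ ($Z = 2 \left(2 + 6\right) 4 = 2 \cdot 8 \cdot 4 = 16 \cdot 4 = 64$)
$B = -962$ ($B = - \left(-26\right) \left(-37\right) = \left(-1\right) 962 = -962$)
$\left(Z + B\right)^{2} = \left(64 - 962\right)^{2} = \left(-898\right)^{2} = 806404$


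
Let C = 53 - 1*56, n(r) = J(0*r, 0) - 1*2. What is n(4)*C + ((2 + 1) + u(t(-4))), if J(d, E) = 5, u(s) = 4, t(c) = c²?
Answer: -2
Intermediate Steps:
n(r) = 3 (n(r) = 5 - 1*2 = 5 - 2 = 3)
C = -3 (C = 53 - 56 = -3)
n(4)*C + ((2 + 1) + u(t(-4))) = 3*(-3) + ((2 + 1) + 4) = -9 + (3 + 4) = -9 + 7 = -2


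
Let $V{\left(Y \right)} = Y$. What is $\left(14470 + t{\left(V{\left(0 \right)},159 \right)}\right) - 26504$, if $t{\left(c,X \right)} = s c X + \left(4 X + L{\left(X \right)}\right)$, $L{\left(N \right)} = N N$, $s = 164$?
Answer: $13883$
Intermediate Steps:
$L{\left(N \right)} = N^{2}$
$t{\left(c,X \right)} = X^{2} + 4 X + 164 X c$ ($t{\left(c,X \right)} = 164 c X + \left(4 X + X^{2}\right) = 164 X c + \left(X^{2} + 4 X\right) = X^{2} + 4 X + 164 X c$)
$\left(14470 + t{\left(V{\left(0 \right)},159 \right)}\right) - 26504 = \left(14470 + 159 \left(4 + 159 + 164 \cdot 0\right)\right) - 26504 = \left(14470 + 159 \left(4 + 159 + 0\right)\right) - 26504 = \left(14470 + 159 \cdot 163\right) - 26504 = \left(14470 + 25917\right) - 26504 = 40387 - 26504 = 13883$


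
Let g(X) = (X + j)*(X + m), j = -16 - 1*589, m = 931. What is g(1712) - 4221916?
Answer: -1296115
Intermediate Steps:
j = -605 (j = -16 - 589 = -605)
g(X) = (-605 + X)*(931 + X) (g(X) = (X - 605)*(X + 931) = (-605 + X)*(931 + X))
g(1712) - 4221916 = (-563255 + 1712**2 + 326*1712) - 4221916 = (-563255 + 2930944 + 558112) - 4221916 = 2925801 - 4221916 = -1296115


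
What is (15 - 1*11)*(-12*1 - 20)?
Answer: -128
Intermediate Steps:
(15 - 1*11)*(-12*1 - 20) = (15 - 11)*(-12 - 20) = 4*(-32) = -128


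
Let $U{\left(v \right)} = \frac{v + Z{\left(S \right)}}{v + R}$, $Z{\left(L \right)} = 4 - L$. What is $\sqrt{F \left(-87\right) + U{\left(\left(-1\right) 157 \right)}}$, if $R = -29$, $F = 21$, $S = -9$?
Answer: $\frac{i \sqrt{1755003}}{31} \approx 42.734 i$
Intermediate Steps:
$U{\left(v \right)} = \frac{13 + v}{-29 + v}$ ($U{\left(v \right)} = \frac{v + \left(4 - -9\right)}{v - 29} = \frac{v + \left(4 + 9\right)}{-29 + v} = \frac{v + 13}{-29 + v} = \frac{13 + v}{-29 + v}$)
$\sqrt{F \left(-87\right) + U{\left(\left(-1\right) 157 \right)}} = \sqrt{21 \left(-87\right) + \frac{13 - 157}{-29 - 157}} = \sqrt{-1827 + \frac{13 - 157}{-29 - 157}} = \sqrt{-1827 + \frac{1}{-186} \left(-144\right)} = \sqrt{-1827 - - \frac{24}{31}} = \sqrt{-1827 + \frac{24}{31}} = \sqrt{- \frac{56613}{31}} = \frac{i \sqrt{1755003}}{31}$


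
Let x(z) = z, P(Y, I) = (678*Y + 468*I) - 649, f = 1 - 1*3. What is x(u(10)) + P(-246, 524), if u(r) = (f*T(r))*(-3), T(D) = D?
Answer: 77855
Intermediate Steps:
f = -2 (f = 1 - 3 = -2)
u(r) = 6*r (u(r) = -2*r*(-3) = 6*r)
P(Y, I) = -649 + 468*I + 678*Y (P(Y, I) = (468*I + 678*Y) - 649 = -649 + 468*I + 678*Y)
x(u(10)) + P(-246, 524) = 6*10 + (-649 + 468*524 + 678*(-246)) = 60 + (-649 + 245232 - 166788) = 60 + 77795 = 77855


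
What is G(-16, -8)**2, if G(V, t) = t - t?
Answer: 0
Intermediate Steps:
G(V, t) = 0
G(-16, -8)**2 = 0**2 = 0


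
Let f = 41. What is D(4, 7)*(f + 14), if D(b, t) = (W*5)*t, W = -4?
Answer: -7700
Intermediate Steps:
D(b, t) = -20*t (D(b, t) = (-4*5)*t = -20*t)
D(4, 7)*(f + 14) = (-20*7)*(41 + 14) = -140*55 = -7700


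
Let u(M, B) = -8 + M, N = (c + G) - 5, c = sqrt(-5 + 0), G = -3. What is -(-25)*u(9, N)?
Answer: 25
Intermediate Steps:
c = I*sqrt(5) (c = sqrt(-5) = I*sqrt(5) ≈ 2.2361*I)
N = -8 + I*sqrt(5) (N = (I*sqrt(5) - 3) - 5 = (-3 + I*sqrt(5)) - 5 = -8 + I*sqrt(5) ≈ -8.0 + 2.2361*I)
-(-25)*u(9, N) = -(-25)*(-8 + 9) = -(-25) = -1*(-25) = 25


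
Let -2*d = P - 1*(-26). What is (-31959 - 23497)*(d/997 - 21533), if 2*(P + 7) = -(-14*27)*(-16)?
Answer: 1190468323216/997 ≈ 1.1940e+9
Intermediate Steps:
P = -3031 (P = -7 + (-(-14*27)*(-16))/2 = -7 + (-(-378)*(-16))/2 = -7 + (-1*6048)/2 = -7 + (½)*(-6048) = -7 - 3024 = -3031)
d = 3005/2 (d = -(-3031 - 1*(-26))/2 = -(-3031 + 26)/2 = -½*(-3005) = 3005/2 ≈ 1502.5)
(-31959 - 23497)*(d/997 - 21533) = (-31959 - 23497)*((3005/2)/997 - 21533) = -55456*((3005/2)*(1/997) - 21533) = -55456*(3005/1994 - 21533) = -55456*(-42933797/1994) = 1190468323216/997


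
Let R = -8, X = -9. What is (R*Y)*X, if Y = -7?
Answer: -504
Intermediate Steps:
(R*Y)*X = -8*(-7)*(-9) = 56*(-9) = -504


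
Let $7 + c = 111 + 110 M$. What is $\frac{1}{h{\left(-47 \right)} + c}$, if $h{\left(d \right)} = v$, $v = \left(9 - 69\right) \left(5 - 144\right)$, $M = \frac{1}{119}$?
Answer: $\frac{119}{1004946} \approx 0.00011841$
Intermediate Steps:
$M = \frac{1}{119} \approx 0.0084034$
$v = 8340$ ($v = \left(-60\right) \left(-139\right) = 8340$)
$c = \frac{12486}{119}$ ($c = -7 + \left(111 + 110 \cdot \frac{1}{119}\right) = -7 + \left(111 + \frac{110}{119}\right) = -7 + \frac{13319}{119} = \frac{12486}{119} \approx 104.92$)
$h{\left(d \right)} = 8340$
$\frac{1}{h{\left(-47 \right)} + c} = \frac{1}{8340 + \frac{12486}{119}} = \frac{1}{\frac{1004946}{119}} = \frac{119}{1004946}$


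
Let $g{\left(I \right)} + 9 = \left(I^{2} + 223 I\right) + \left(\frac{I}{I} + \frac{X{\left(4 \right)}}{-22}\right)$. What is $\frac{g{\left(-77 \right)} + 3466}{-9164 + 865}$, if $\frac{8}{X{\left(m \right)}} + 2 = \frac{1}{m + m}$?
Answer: $\frac{1284328}{1369335} \approx 0.93792$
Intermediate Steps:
$X{\left(m \right)} = \frac{8}{-2 + \frac{1}{2 m}}$ ($X{\left(m \right)} = \frac{8}{-2 + \frac{1}{m + m}} = \frac{8}{-2 + \frac{1}{2 m}}$)
$g{\left(I \right)} = - \frac{1288}{165} + I^{2} + 223 I$ ($g{\left(I \right)} = -9 + \left(\left(I^{2} + 223 I\right) + \left(\frac{I}{I} + \frac{\left(-16\right) 4 \frac{1}{-1 + 4 \cdot 4}}{-22}\right)\right) = -9 + \left(\left(I^{2} + 223 I\right) + \left(1 + \left(-16\right) 4 \frac{1}{-1 + 16} \left(- \frac{1}{22}\right)\right)\right) = -9 + \left(\left(I^{2} + 223 I\right) + \left(1 + \left(-16\right) 4 \cdot \frac{1}{15} \left(- \frac{1}{22}\right)\right)\right) = -9 + \left(\left(I^{2} + 223 I\right) + \left(1 - - \frac{32}{165}\right)\right) = -9 + \left(\left(I^{2} + 223 I\right) + \left(1 + \frac{32}{165}\right)\right) = -9 + \left(\left(I^{2} + 223 I\right) + \frac{197}{165}\right) = -9 + \left(\frac{197}{165} + I^{2} + 223 I\right) = - \frac{1288}{165} + I^{2} + 223 I$)
$\frac{g{\left(-77 \right)} + 3466}{-9164 + 865} = \frac{\left(- \frac{1288}{165} + \left(-77\right)^{2} + 223 \left(-77\right)\right) + 3466}{-9164 + 865} = \frac{\left(- \frac{1288}{165} + 5929 - 17171\right) + 3466}{-8299} = \left(- \frac{1856218}{165} + 3466\right) \left(- \frac{1}{8299}\right) = \left(- \frac{1284328}{165}\right) \left(- \frac{1}{8299}\right) = \frac{1284328}{1369335}$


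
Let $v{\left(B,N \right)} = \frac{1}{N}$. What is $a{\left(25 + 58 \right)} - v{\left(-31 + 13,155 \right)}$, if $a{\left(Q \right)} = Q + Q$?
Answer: $\frac{25729}{155} \approx 165.99$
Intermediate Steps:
$a{\left(Q \right)} = 2 Q$
$a{\left(25 + 58 \right)} - v{\left(-31 + 13,155 \right)} = 2 \left(25 + 58\right) - \frac{1}{155} = 2 \cdot 83 - \frac{1}{155} = 166 - \frac{1}{155} = \frac{25729}{155}$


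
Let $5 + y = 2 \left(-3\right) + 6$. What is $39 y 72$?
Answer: $-14040$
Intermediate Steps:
$y = -5$ ($y = -5 + \left(2 \left(-3\right) + 6\right) = -5 + \left(-6 + 6\right) = -5 + 0 = -5$)
$39 y 72 = 39 \left(-5\right) 72 = \left(-195\right) 72 = -14040$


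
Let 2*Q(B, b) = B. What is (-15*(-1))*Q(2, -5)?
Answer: 15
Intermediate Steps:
Q(B, b) = B/2
(-15*(-1))*Q(2, -5) = (-15*(-1))*((½)*2) = 15*1 = 15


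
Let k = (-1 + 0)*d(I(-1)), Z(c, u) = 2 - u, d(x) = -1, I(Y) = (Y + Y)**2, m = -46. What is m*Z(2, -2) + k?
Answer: -183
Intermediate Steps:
I(Y) = 4*Y**2 (I(Y) = (2*Y)**2 = 4*Y**2)
k = 1 (k = (-1 + 0)*(-1) = -1*(-1) = 1)
m*Z(2, -2) + k = -46*(2 - 1*(-2)) + 1 = -46*(2 + 2) + 1 = -46*4 + 1 = -184 + 1 = -183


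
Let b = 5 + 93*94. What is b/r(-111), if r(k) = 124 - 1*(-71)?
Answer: 8747/195 ≈ 44.856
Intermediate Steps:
r(k) = 195 (r(k) = 124 + 71 = 195)
b = 8747 (b = 5 + 8742 = 8747)
b/r(-111) = 8747/195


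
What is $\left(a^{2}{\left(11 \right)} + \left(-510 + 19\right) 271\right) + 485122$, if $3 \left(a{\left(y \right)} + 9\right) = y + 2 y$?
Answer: $352065$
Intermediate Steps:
$a{\left(y \right)} = -9 + y$ ($a{\left(y \right)} = -9 + \frac{y + 2 y}{3} = -9 + \frac{3 y}{3} = -9 + y$)
$\left(a^{2}{\left(11 \right)} + \left(-510 + 19\right) 271\right) + 485122 = \left(\left(-9 + 11\right)^{2} + \left(-510 + 19\right) 271\right) + 485122 = \left(2^{2} - 133061\right) + 485122 = \left(4 - 133061\right) + 485122 = -133057 + 485122 = 352065$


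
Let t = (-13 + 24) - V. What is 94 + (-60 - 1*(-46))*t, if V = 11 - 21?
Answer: -200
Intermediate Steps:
V = -10
t = 21 (t = (-13 + 24) - 1*(-10) = 11 + 10 = 21)
94 + (-60 - 1*(-46))*t = 94 + (-60 - 1*(-46))*21 = 94 + (-60 + 46)*21 = 94 - 14*21 = 94 - 294 = -200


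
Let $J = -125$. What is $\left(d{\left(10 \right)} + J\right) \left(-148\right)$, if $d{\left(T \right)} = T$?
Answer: $17020$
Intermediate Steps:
$\left(d{\left(10 \right)} + J\right) \left(-148\right) = \left(10 - 125\right) \left(-148\right) = \left(-115\right) \left(-148\right) = 17020$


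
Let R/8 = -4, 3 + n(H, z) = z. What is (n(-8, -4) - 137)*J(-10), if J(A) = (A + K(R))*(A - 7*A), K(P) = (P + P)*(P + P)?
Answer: -35303040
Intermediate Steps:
n(H, z) = -3 + z
R = -32 (R = 8*(-4) = -32)
K(P) = 4*P**2 (K(P) = (2*P)*(2*P) = 4*P**2)
J(A) = -6*A*(4096 + A) (J(A) = (A + 4*(-32)**2)*(A - 7*A) = (A + 4*1024)*(-6*A) = (A + 4096)*(-6*A) = (4096 + A)*(-6*A) = -6*A*(4096 + A))
(n(-8, -4) - 137)*J(-10) = ((-3 - 4) - 137)*(-6*(-10)*(4096 - 10)) = (-7 - 137)*(-6*(-10)*4086) = -144*245160 = -35303040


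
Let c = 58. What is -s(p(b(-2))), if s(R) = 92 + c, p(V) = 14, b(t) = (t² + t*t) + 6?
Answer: -150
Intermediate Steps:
b(t) = 6 + 2*t² (b(t) = (t² + t²) + 6 = 2*t² + 6 = 6 + 2*t²)
s(R) = 150 (s(R) = 92 + 58 = 150)
-s(p(b(-2))) = -1*150 = -150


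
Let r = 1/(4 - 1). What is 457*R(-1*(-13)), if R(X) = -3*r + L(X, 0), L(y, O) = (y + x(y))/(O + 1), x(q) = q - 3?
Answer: 10054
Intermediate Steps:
x(q) = -3 + q
L(y, O) = (-3 + 2*y)/(1 + O) (L(y, O) = (y + (-3 + y))/(O + 1) = (-3 + 2*y)/(1 + O))
r = ⅓ (r = 1/3 = ⅓ ≈ 0.33333)
R(X) = -4 + 2*X (R(X) = -3*⅓ + (-3 + 2*X)/(1 + 0) = -1 + (-3 + 2*X)/1 = -1 + 1*(-3 + 2*X) = -1 + (-3 + 2*X) = -4 + 2*X)
457*R(-1*(-13)) = 457*(-4 + 2*(-1*(-13))) = 457*(-4 + 2*13) = 457*(-4 + 26) = 457*22 = 10054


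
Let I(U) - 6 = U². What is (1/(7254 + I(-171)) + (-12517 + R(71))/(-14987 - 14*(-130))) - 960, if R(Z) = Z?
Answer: -21949048367/22886127 ≈ -959.05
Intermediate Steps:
I(U) = 6 + U²
(1/(7254 + I(-171)) + (-12517 + R(71))/(-14987 - 14*(-130))) - 960 = (1/(7254 + (6 + (-171)²)) + (-12517 + 71)/(-14987 - 14*(-130))) - 960 = (1/(7254 + (6 + 29241)) - 12446/(-14987 + 1820)) - 960 = (1/(7254 + 29247) - 12446/(-13167)) - 960 = (1/36501 - 12446*(-1/13167)) - 960 = (1/36501 + 1778/1881) - 960 = 21633553/22886127 - 960 = -21949048367/22886127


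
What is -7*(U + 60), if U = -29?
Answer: -217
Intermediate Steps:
-7*(U + 60) = -7*(-29 + 60) = -7*31 = -217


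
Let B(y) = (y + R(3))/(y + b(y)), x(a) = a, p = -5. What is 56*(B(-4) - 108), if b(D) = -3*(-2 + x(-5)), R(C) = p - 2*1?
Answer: -103432/17 ≈ -6084.2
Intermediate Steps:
R(C) = -7 (R(C) = -5 - 2*1 = -5 - 2 = -7)
b(D) = 21 (b(D) = -3*(-2 - 5) = -3*(-7) = 21)
B(y) = (-7 + y)/(21 + y) (B(y) = (y - 7)/(y + 21) = (-7 + y)/(21 + y))
56*(B(-4) - 108) = 56*((-7 - 4)/(21 - 4) - 108) = 56*(-11/17 - 108) = 56*(-1847/17) = -103432/17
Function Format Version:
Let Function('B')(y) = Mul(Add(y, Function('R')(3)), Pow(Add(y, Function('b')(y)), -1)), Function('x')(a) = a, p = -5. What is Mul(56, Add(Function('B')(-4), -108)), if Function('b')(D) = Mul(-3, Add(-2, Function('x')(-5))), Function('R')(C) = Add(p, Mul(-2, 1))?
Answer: Rational(-103432, 17) ≈ -6084.2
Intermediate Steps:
Function('R')(C) = -7 (Function('R')(C) = Add(-5, Mul(-2, 1)) = Add(-5, -2) = -7)
Function('b')(D) = 21 (Function('b')(D) = Mul(-3, Add(-2, -5)) = Mul(-3, -7) = 21)
Function('B')(y) = Mul(Pow(Add(21, y), -1), Add(-7, y)) (Function('B')(y) = Mul(Add(y, -7), Pow(Add(y, 21), -1)) = Mul(Add(-7, y), Pow(Add(21, y), -1)) = Mul(Pow(Add(21, y), -1), Add(-7, y)))
Mul(56, Add(Function('B')(-4), -108)) = Mul(56, Add(Mul(Pow(Add(21, -4), -1), Add(-7, -4)), -108)) = Mul(56, Add(Mul(Pow(17, -1), -11), -108)) = Mul(56, Add(Mul(Rational(1, 17), -11), -108)) = Mul(56, Add(Rational(-11, 17), -108)) = Mul(56, Rational(-1847, 17)) = Rational(-103432, 17)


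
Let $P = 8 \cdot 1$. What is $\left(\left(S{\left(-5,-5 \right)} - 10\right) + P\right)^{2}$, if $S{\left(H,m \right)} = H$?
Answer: $49$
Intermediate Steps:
$P = 8$
$\left(\left(S{\left(-5,-5 \right)} - 10\right) + P\right)^{2} = \left(\left(-5 - 10\right) + 8\right)^{2} = \left(-15 + 8\right)^{2} = \left(-7\right)^{2} = 49$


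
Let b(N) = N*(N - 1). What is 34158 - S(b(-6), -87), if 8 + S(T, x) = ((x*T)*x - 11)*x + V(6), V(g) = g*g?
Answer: 27690299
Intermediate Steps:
b(N) = N*(-1 + N)
V(g) = g²
S(T, x) = 28 + x*(-11 + T*x²) (S(T, x) = -8 + (((x*T)*x - 11)*x + 6²) = -8 + (((T*x)*x - 11)*x + 36) = -8 + ((T*x² - 11)*x + 36) = -8 + ((-11 + T*x²)*x + 36) = -8 + (x*(-11 + T*x²) + 36) = -8 + (36 + x*(-11 + T*x²)) = 28 + x*(-11 + T*x²))
34158 - S(b(-6), -87) = 34158 - (28 - 11*(-87) - 6*(-1 - 6)*(-87)³) = 34158 - (28 + 957 - 6*(-7)*(-658503)) = 34158 - (28 + 957 + 42*(-658503)) = 34158 - (28 + 957 - 27657126) = 34158 - 1*(-27656141) = 34158 + 27656141 = 27690299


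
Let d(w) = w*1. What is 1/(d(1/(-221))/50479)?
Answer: -11155859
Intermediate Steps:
d(w) = w
1/(d(1/(-221))/50479) = 1/(1/(-221*50479)) = 1/(-1/221*1/50479) = 1/(-1/11155859) = -11155859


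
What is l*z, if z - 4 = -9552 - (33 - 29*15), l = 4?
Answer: -36584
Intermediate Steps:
z = -9146 (z = 4 + (-9552 - (33 - 29*15)) = 4 + (-9552 - (33 - 435)) = 4 + (-9552 - 1*(-402)) = 4 + (-9552 + 402) = 4 - 9150 = -9146)
l*z = 4*(-9146) = -36584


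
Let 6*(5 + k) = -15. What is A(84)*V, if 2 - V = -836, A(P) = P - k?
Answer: 76677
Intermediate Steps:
k = -15/2 (k = -5 + (⅙)*(-15) = -5 - 5/2 = -15/2 ≈ -7.5000)
A(P) = 15/2 + P (A(P) = P - 1*(-15/2) = P + 15/2 = 15/2 + P)
V = 838 (V = 2 - 1*(-836) = 2 + 836 = 838)
A(84)*V = (15/2 + 84)*838 = (183/2)*838 = 76677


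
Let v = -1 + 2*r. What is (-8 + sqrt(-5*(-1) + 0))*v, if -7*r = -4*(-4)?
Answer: 312/7 - 39*sqrt(5)/7 ≈ 32.113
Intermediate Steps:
r = -16/7 (r = -(-4)*(-4)/7 = -1/7*16 = -16/7 ≈ -2.2857)
v = -39/7 (v = -1 + 2*(-16/7) = -1 - 32/7 = -39/7 ≈ -5.5714)
(-8 + sqrt(-5*(-1) + 0))*v = (-8 + sqrt(-5*(-1) + 0))*(-39/7) = (-8 + sqrt(5 + 0))*(-39/7) = (-8 + sqrt(5))*(-39/7) = 312/7 - 39*sqrt(5)/7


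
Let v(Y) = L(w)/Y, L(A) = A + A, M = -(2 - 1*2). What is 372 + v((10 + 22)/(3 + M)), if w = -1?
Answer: 5949/16 ≈ 371.81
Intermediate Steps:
M = 0 (M = -(2 - 2) = -1*0 = 0)
L(A) = 2*A
v(Y) = -2/Y (v(Y) = (2*(-1))/Y = -2/Y)
372 + v((10 + 22)/(3 + M)) = 372 - 2*(3 + 0)/(10 + 22) = 372 - 2/(32/3) = 372 - 2/(32*(⅓)) = 372 - 2/32/3 = 372 - 2*3/32 = 372 - 3/16 = 5949/16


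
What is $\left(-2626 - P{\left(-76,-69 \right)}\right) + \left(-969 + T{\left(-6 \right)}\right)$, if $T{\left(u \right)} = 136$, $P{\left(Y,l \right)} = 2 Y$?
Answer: $-3307$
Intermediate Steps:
$\left(-2626 - P{\left(-76,-69 \right)}\right) + \left(-969 + T{\left(-6 \right)}\right) = \left(-2626 - 2 \left(-76\right)\right) + \left(-969 + 136\right) = \left(-2626 - -152\right) - 833 = \left(-2626 + 152\right) - 833 = -2474 - 833 = -3307$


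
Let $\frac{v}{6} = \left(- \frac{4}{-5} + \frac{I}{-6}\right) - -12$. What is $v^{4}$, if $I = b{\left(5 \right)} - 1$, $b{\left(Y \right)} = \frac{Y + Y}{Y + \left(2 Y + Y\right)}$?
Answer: $\frac{357040905841}{10000} \approx 3.5704 \cdot 10^{7}$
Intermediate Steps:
$b{\left(Y \right)} = \frac{1}{2}$ ($b{\left(Y \right)} = \frac{2 Y}{Y + 3 Y} = \frac{2 Y}{4 Y} = 2 Y \frac{1}{4 Y} = \frac{1}{2}$)
$I = - \frac{1}{2}$ ($I = \frac{1}{2} - 1 = - \frac{1}{2} \approx -0.5$)
$v = \frac{773}{10}$ ($v = 6 \left(\left(- \frac{4}{-5} - \frac{1}{2 \left(-6\right)}\right) - -12\right) = 6 \left(\left(\left(-4\right) \left(- \frac{1}{5}\right) - - \frac{1}{12}\right) + 12\right) = 6 \left(\left(\frac{4}{5} + \frac{1}{12}\right) + 12\right) = 6 \left(\frac{53}{60} + 12\right) = 6 \cdot \frac{773}{60} = \frac{773}{10} \approx 77.3$)
$v^{4} = \left(\frac{773}{10}\right)^{4} = \frac{357040905841}{10000}$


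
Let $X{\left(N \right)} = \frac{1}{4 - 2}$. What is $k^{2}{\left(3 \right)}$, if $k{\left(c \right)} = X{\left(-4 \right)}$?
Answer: $\frac{1}{4} \approx 0.25$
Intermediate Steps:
$X{\left(N \right)} = \frac{1}{2}$
$k{\left(c \right)} = \frac{1}{2}$
$k^{2}{\left(3 \right)} = \left(\frac{1}{2}\right)^{2} = \frac{1}{4}$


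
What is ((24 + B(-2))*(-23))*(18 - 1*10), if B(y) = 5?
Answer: -5336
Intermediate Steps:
((24 + B(-2))*(-23))*(18 - 1*10) = ((24 + 5)*(-23))*(18 - 1*10) = (29*(-23))*(18 - 10) = -667*8 = -5336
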